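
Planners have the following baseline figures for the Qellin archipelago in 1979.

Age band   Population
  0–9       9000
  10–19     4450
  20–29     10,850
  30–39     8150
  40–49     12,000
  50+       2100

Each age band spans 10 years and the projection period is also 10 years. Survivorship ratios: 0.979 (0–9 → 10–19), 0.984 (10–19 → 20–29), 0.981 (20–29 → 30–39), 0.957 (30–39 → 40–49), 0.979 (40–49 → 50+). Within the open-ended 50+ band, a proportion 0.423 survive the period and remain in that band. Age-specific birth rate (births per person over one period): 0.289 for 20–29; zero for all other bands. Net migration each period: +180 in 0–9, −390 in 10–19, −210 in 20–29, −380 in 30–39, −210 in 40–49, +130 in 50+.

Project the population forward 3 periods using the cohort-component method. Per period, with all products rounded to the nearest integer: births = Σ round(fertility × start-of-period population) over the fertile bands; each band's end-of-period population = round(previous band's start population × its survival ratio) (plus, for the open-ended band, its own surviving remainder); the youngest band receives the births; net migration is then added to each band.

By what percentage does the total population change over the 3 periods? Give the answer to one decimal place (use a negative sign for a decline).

-31.3

(Bands numbered youngest = 1 to oldest = 6.)
Period 1:
Births: 10850 × 0.289 = 3136
Band 2: 9000 × 0.979 = 8811
Band 3: 4450 × 0.984 = 4379
Band 4: 10850 × 0.981 = 10644
Band 5: 8150 × 0.957 = 7800
Band 6: 12000 × 0.979 + 2100 × 0.423 = 11748 + 888 = 12636
Net migration: Band 1 + 180 → 3316; Band 2 − 390 → 8421; Band 3 − 210 → 4169; Band 4 − 380 → 10264; Band 5 − 210 → 7590; Band 6 + 130 → 12766
Giving 3316 / 8421 / 4169 / 10264 / 7590 / 12766.
Period 2:
Births: 4169 × 0.289 = 1205
Band 2: 3316 × 0.979 = 3246
Band 3: 8421 × 0.984 = 8286
Band 4: 4169 × 0.981 = 4090
Band 5: 10264 × 0.957 = 9823
Band 6: 7590 × 0.979 + 12766 × 0.423 = 7431 + 5400 = 12831
Net migration: Band 1 + 180 → 1385; Band 2 − 390 → 2856; Band 3 − 210 → 8076; Band 4 − 380 → 3710; Band 5 − 210 → 9613; Band 6 + 130 → 12961
Giving 1385 / 2856 / 8076 / 3710 / 9613 / 12961.
Period 3:
Births: 8076 × 0.289 = 2334
Band 2: 1385 × 0.979 = 1356
Band 3: 2856 × 0.984 = 2810
Band 4: 8076 × 0.981 = 7923
Band 5: 3710 × 0.957 = 3550
Band 6: 9613 × 0.979 + 12961 × 0.423 = 9411 + 5483 = 14894
Net migration: Band 1 + 180 → 2514; Band 2 − 390 → 966; Band 3 − 210 → 2600; Band 4 − 380 → 7543; Band 5 − 210 → 3340; Band 6 + 130 → 15024
Giving 2514 / 966 / 2600 / 7543 / 3340 / 15024.
Total: 46550 → 31987; change = -14563; percentage change = -31.3%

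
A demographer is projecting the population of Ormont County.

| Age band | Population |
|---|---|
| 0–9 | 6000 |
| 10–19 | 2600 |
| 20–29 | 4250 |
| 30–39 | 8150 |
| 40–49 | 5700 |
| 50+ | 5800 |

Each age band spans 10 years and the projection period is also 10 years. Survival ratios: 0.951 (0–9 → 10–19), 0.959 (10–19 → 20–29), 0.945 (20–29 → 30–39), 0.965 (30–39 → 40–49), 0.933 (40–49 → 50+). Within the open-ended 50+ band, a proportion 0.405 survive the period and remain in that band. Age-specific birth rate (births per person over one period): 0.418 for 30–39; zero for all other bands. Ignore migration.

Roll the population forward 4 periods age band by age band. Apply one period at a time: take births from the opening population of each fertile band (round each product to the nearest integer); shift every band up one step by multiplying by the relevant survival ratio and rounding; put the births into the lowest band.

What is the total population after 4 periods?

17855

Let group 1 be 0–9 through group 6 = 50+.
Period 1.
Births: 8150 × 0.418 = 3407
Group 2: 6000 × 0.951 = 5706
Group 3: 2600 × 0.959 = 2493
Group 4: 4250 × 0.945 = 4016
Group 5: 8150 × 0.965 = 7865
Group 6: 5700 × 0.933 + 5800 × 0.405 = 5318 + 2349 = 7667
Population now: 0–9=3407, 10–19=5706, 20–29=2493, 30–39=4016, 40–49=7865, 50+=7667
Period 2.
Births: 4016 × 0.418 = 1679
Group 2: 3407 × 0.951 = 3240
Group 3: 5706 × 0.959 = 5472
Group 4: 2493 × 0.945 = 2356
Group 5: 4016 × 0.965 = 3875
Group 6: 7865 × 0.933 + 7667 × 0.405 = 7338 + 3105 = 10443
Population now: 0–9=1679, 10–19=3240, 20–29=5472, 30–39=2356, 40–49=3875, 50+=10443
Period 3.
Births: 2356 × 0.418 = 985
Group 2: 1679 × 0.951 = 1597
Group 3: 3240 × 0.959 = 3107
Group 4: 5472 × 0.945 = 5171
Group 5: 2356 × 0.965 = 2274
Group 6: 3875 × 0.933 + 10443 × 0.405 = 3615 + 4229 = 7844
Population now: 0–9=985, 10–19=1597, 20–29=3107, 30–39=5171, 40–49=2274, 50+=7844
Period 4.
Births: 5171 × 0.418 = 2161
Group 2: 985 × 0.951 = 937
Group 3: 1597 × 0.959 = 1532
Group 4: 3107 × 0.945 = 2936
Group 5: 5171 × 0.965 = 4990
Group 6: 2274 × 0.933 + 7844 × 0.405 = 2122 + 3177 = 5299
Population now: 0–9=2161, 10–19=937, 20–29=1532, 30–39=2936, 40–49=4990, 50+=5299
Total after period 4: 2161 + 937 + 1532 + 2936 + 4990 + 5299 = 17855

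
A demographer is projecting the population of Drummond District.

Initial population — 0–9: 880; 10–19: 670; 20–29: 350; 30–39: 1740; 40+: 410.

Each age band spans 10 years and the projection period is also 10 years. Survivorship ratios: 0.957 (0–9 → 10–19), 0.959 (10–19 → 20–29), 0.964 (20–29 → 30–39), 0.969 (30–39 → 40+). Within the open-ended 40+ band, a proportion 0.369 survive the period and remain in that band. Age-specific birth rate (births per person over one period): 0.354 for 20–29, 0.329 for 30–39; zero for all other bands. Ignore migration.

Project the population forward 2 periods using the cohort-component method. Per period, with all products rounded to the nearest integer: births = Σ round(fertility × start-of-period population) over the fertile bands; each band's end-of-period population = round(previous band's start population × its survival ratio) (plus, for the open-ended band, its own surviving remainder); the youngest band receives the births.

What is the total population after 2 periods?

3437

Numbering the groups 1..5 from youngest to oldest:
After projecting period 1:
Births: 350 × 0.354 = 124  |  1740 × 0.329 = 572 — total 696
Group 2: 880 × 0.957 = 842
Group 3: 670 × 0.959 = 643
Group 4: 350 × 0.964 = 337
Group 5: 1740 × 0.969 + 410 × 0.369 = 1686 + 151 = 1837
→ [696, 842, 643, 337, 1837]
After projecting period 2:
Births: 643 × 0.354 = 228  |  337 × 0.329 = 111 — total 339
Group 2: 696 × 0.957 = 666
Group 3: 842 × 0.959 = 807
Group 4: 643 × 0.964 = 620
Group 5: 337 × 0.969 + 1837 × 0.369 = 327 + 678 = 1005
→ [339, 666, 807, 620, 1005]
Total after period 2: 339 + 666 + 807 + 620 + 1005 = 3437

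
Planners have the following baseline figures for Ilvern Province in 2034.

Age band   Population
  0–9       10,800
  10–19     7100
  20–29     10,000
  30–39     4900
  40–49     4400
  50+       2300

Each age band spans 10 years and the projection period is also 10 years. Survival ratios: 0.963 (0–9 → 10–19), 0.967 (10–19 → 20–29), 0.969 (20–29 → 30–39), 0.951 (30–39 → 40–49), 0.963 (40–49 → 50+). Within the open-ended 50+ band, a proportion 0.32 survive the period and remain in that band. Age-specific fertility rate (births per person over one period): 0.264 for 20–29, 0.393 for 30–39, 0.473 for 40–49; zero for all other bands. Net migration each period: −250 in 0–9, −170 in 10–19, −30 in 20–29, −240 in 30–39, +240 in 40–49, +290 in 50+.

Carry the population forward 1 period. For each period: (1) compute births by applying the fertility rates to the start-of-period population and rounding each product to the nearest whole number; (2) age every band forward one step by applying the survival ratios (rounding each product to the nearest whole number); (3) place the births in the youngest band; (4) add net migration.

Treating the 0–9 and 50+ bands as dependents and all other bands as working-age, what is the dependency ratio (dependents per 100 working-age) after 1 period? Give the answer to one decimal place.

Call the bands 1 to 6, youngest first.
Period 1.
Births: 10000 * 0.264 = 2640, 4900 * 0.393 = 1926, 4400 * 0.473 = 2081 → 6647
Band 2: 10800 * 0.963 = 10400
Band 3: 7100 * 0.967 = 6866
Band 4: 10000 * 0.969 = 9690
Band 5: 4900 * 0.951 = 4660
Band 6: 4400 * 0.963 + 2300 * 0.32 = 4237 + 736 = 4973
Net migration: Band 1 − 250 → 6397; Band 2 − 170 → 10230; Band 3 − 30 → 6836; Band 4 − 240 → 9450; Band 5 + 240 → 4900; Band 6 + 290 → 5263
End of period: [6397, 10230, 6836, 9450, 4900, 5263]
Dependents (band 0–9 + band 50+) = 6397 + 5263 = 11660; working-age = 31416; ratio = 11660/31416 × 100 = 37.1

37.1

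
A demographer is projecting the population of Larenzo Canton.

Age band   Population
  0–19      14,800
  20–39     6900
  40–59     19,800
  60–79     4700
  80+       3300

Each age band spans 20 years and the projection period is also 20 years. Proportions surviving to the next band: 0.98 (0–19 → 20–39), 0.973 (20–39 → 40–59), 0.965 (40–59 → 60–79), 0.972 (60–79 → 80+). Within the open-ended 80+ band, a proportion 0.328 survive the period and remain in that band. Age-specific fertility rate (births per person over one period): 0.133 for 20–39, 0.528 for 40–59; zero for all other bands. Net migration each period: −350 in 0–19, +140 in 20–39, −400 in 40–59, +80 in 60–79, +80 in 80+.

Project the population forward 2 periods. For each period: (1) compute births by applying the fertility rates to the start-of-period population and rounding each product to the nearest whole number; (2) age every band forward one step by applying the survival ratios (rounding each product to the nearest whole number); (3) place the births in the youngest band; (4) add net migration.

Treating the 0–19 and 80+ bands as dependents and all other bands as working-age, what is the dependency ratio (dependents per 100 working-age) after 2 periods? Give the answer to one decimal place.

[period 1]
Births: 6900 * 0.133 = 918 ; 19800 * 0.528 = 10454 — total 11372
20–39: 14800 * 0.98 = 14504
40–59: 6900 * 0.973 = 6714
60–79: 19800 * 0.965 = 19107
80+: 4700 * 0.972 + 3300 * 0.328 = 4568 + 1082 = 5650
Net migration: 0–19 − 350 → 11022; 20–39 + 140 → 14644; 40–59 − 400 → 6314; 60–79 + 80 → 19187; 80+ + 80 → 5730
Population now: 0–19=11022, 20–39=14644, 40–59=6314, 60–79=19187, 80+=5730
[period 2]
Births: 14644 * 0.133 = 1948 ; 6314 * 0.528 = 3334 — total 5282
20–39: 11022 * 0.98 = 10802
40–59: 14644 * 0.973 = 14249
60–79: 6314 * 0.965 = 6093
80+: 19187 * 0.972 + 5730 * 0.328 = 18650 + 1879 = 20529
Net migration: 0–19 − 350 → 4932; 20–39 + 140 → 10942; 40–59 − 400 → 13849; 60–79 + 80 → 6173; 80+ + 80 → 20609
Population now: 0–19=4932, 20–39=10942, 40–59=13849, 60–79=6173, 80+=20609
Dependents (band 0–19 + band 80+) = 4932 + 20609 = 25541; working-age = 30964; ratio = 25541/30964 × 100 = 82.5

82.5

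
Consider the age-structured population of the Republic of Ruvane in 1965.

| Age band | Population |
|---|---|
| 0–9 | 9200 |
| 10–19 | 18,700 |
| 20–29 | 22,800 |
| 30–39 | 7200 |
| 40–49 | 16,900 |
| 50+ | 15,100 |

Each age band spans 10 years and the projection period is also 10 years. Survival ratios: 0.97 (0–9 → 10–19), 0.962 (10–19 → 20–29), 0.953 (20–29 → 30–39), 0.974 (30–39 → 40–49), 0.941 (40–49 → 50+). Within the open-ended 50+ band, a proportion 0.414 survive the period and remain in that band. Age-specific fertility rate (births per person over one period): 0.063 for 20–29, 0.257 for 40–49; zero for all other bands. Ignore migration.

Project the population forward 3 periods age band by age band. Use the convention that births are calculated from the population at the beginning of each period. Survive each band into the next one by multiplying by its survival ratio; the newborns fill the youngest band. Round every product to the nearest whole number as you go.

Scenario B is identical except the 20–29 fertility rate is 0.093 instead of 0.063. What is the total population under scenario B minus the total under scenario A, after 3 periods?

Period 1.
Births: 22800 × 0.063 = 1436, 16900 × 0.257 = 4343 ⇒ total 5779
10–19: 9200 × 0.97 = 8924
20–29: 18700 × 0.962 = 17989
30–39: 22800 × 0.953 = 21728
40–49: 7200 × 0.974 = 7013
50+: 16900 × 0.941 + 15100 × 0.414 = 15903 + 6251 = 22154
End of period: [5779, 8924, 17989, 21728, 7013, 22154]
Period 2.
Births: 17989 × 0.063 = 1133, 7013 × 0.257 = 1802 ⇒ total 2935
10–19: 5779 × 0.97 = 5606
20–29: 8924 × 0.962 = 8585
30–39: 17989 × 0.953 = 17144
40–49: 21728 × 0.974 = 21163
50+: 7013 × 0.941 + 22154 × 0.414 = 6599 + 9172 = 15771
End of period: [2935, 5606, 8585, 17144, 21163, 15771]
Period 3.
Births: 8585 × 0.063 = 541, 21163 × 0.257 = 5439 ⇒ total 5980
10–19: 2935 × 0.97 = 2847
20–29: 5606 × 0.962 = 5393
30–39: 8585 × 0.953 = 8182
40–49: 17144 × 0.974 = 16698
50+: 21163 × 0.941 + 15771 × 0.414 = 19914 + 6529 = 26443
End of period: [5980, 2847, 5393, 8182, 16698, 26443]
Scenario A total after 3 periods: 65543
Scenario B projection —
Period 1.
Births: 22800 × 0.093 = 2120, 16900 × 0.257 = 4343 ⇒ total 6463
10–19: 9200 × 0.97 = 8924
20–29: 18700 × 0.962 = 17989
30–39: 22800 × 0.953 = 21728
40–49: 7200 × 0.974 = 7013
50+: 16900 × 0.941 + 15100 × 0.414 = 15903 + 6251 = 22154
End of period: [6463, 8924, 17989, 21728, 7013, 22154]
Period 2.
Births: 17989 × 0.093 = 1673, 7013 × 0.257 = 1802 ⇒ total 3475
10–19: 6463 × 0.97 = 6269
20–29: 8924 × 0.962 = 8585
30–39: 17989 × 0.953 = 17144
40–49: 21728 × 0.974 = 21163
50+: 7013 × 0.941 + 22154 × 0.414 = 6599 + 9172 = 15771
End of period: [3475, 6269, 8585, 17144, 21163, 15771]
Period 3.
Births: 8585 × 0.093 = 798, 21163 × 0.257 = 5439 ⇒ total 6237
10–19: 3475 × 0.97 = 3371
20–29: 6269 × 0.962 = 6031
30–39: 8585 × 0.953 = 8182
40–49: 17144 × 0.974 = 16698
50+: 21163 × 0.941 + 15771 × 0.414 = 19914 + 6529 = 26443
End of period: [6237, 3371, 6031, 8182, 16698, 26443]
Scenario B total after 3 periods: 66962
Difference B − A = 66962 − 65543 = 1419

1419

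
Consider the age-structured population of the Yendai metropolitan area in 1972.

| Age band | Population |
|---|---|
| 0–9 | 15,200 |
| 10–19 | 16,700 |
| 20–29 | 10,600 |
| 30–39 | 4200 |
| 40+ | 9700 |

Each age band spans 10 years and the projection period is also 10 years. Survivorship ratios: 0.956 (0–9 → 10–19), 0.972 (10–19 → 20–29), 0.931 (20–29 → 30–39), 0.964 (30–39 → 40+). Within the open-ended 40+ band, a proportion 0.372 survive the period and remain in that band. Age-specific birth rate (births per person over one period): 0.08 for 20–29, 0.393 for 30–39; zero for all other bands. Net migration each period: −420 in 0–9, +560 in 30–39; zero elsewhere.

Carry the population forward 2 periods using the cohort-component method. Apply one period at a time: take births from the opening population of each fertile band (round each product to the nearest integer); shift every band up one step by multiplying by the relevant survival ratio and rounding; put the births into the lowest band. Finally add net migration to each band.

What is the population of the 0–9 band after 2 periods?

4978

Let group 1 be 0–9 through group 5 = 40+.
— Period 1 —
Births: 10600 × 0.08 = 848 ; 4200 × 0.393 = 1651 — total 2499
Group 2: 15200 × 0.956 = 14531
Group 3: 16700 × 0.972 = 16232
Group 4: 10600 × 0.931 = 9869
Group 5: 4200 × 0.964 + 9700 × 0.372 = 4049 + 3608 = 7657
Net migration: Group 1 − 420 → 2079; Group 4 + 560 → 10429
Giving 2079 / 14531 / 16232 / 10429 / 7657.
— Period 2 —
Births: 16232 × 0.08 = 1299 ; 10429 × 0.393 = 4099 — total 5398
Group 2: 2079 × 0.956 = 1988
Group 3: 14531 × 0.972 = 14124
Group 4: 16232 × 0.931 = 15112
Group 5: 10429 × 0.964 + 7657 × 0.372 = 10054 + 2848 = 12902
Net migration: Group 1 − 420 → 4978; Group 4 + 560 → 15672
Giving 4978 / 1988 / 14124 / 15672 / 12902.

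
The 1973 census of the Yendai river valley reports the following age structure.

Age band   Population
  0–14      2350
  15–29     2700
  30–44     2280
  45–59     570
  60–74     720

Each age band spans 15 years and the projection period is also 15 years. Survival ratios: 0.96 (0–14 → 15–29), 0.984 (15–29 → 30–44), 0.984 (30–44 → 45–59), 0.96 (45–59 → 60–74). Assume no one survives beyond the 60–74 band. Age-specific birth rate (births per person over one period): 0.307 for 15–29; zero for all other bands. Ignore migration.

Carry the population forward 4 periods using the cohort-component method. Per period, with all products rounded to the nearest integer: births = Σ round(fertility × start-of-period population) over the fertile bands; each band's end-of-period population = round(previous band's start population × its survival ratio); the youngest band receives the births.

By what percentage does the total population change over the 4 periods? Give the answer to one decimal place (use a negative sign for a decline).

Numbering the groups 1..5 from youngest to oldest:
— Period 1 —
Births: 2700 * 0.307 = 829
Group 2: 2350 * 0.96 = 2256
Group 3: 2700 * 0.984 = 2657
Group 4: 2280 * 0.984 = 2244
Group 5: 570 * 0.96 = 547
End of period: [829, 2256, 2657, 2244, 547]
— Period 2 —
Births: 2256 * 0.307 = 693
Group 2: 829 * 0.96 = 796
Group 3: 2256 * 0.984 = 2220
Group 4: 2657 * 0.984 = 2614
Group 5: 2244 * 0.96 = 2154
End of period: [693, 796, 2220, 2614, 2154]
— Period 3 —
Births: 796 * 0.307 = 244
Group 2: 693 * 0.96 = 665
Group 3: 796 * 0.984 = 783
Group 4: 2220 * 0.984 = 2184
Group 5: 2614 * 0.96 = 2509
End of period: [244, 665, 783, 2184, 2509]
— Period 4 —
Births: 665 * 0.307 = 204
Group 2: 244 * 0.96 = 234
Group 3: 665 * 0.984 = 654
Group 4: 783 * 0.984 = 770
Group 5: 2184 * 0.96 = 2097
End of period: [204, 234, 654, 770, 2097]
Total: 8620 → 3959; change = -4661; percentage change = -54.1%

-54.1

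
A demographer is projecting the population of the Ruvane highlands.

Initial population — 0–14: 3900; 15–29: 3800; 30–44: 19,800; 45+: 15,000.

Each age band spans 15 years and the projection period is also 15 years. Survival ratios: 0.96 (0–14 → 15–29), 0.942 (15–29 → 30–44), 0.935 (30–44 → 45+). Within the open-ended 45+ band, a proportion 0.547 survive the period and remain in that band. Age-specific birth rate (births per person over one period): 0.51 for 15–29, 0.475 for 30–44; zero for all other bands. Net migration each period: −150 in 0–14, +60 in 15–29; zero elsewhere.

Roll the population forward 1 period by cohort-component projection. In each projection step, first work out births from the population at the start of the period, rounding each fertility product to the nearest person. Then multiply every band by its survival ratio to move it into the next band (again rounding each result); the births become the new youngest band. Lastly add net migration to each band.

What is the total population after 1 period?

Period 1.
Births: 3800 * 0.51 = 1938  |  19800 * 0.475 = 9405 → 11343
15–29: 3900 * 0.96 = 3744
30–44: 3800 * 0.942 = 3580
45+: 19800 * 0.935 + 15000 * 0.547 = 18513 + 8205 = 26718
Net migration: 0–14 − 150 → 11193; 15–29 + 60 → 3804
End of period: [11193, 3804, 3580, 26718]
Total after period 1: 11193 + 3804 + 3580 + 26718 = 45295

45295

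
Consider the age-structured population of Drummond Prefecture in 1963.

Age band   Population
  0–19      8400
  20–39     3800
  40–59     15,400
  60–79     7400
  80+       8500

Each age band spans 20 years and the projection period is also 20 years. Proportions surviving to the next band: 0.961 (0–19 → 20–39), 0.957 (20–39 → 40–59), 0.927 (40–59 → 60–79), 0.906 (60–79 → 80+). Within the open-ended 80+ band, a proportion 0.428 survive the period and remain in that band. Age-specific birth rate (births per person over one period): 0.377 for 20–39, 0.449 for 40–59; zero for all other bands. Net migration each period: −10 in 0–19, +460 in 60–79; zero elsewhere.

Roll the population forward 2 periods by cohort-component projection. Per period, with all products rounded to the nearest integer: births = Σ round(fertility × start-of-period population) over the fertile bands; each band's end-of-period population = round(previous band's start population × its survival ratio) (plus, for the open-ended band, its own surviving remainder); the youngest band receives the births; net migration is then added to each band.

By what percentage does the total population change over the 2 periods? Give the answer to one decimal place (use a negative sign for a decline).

-3.4

Numbering the groups 1..5 from youngest to oldest:
After projecting period 1:
Births: 3800 × 0.377 = 1433  |  15400 × 0.449 = 6915 ⇒ total 8348
Group 2: 8400 × 0.961 = 8072
Group 3: 3800 × 0.957 = 3637
Group 4: 15400 × 0.927 = 14276
Group 5: 7400 × 0.906 + 8500 × 0.428 = 6704 + 3638 = 10342
Net migration: Group 1 − 10 → 8338; Group 4 + 460 → 14736
Population now: 0–19=8338, 20–39=8072, 40–59=3637, 60–79=14736, 80+=10342
After projecting period 2:
Births: 8072 × 0.377 = 3043  |  3637 × 0.449 = 1633 ⇒ total 4676
Group 2: 8338 × 0.961 = 8013
Group 3: 8072 × 0.957 = 7725
Group 4: 3637 × 0.927 = 3371
Group 5: 14736 × 0.906 + 10342 × 0.428 = 13351 + 4426 = 17777
Net migration: Group 1 − 10 → 4666; Group 4 + 460 → 3831
Population now: 0–19=4666, 20–39=8013, 40–59=7725, 60–79=3831, 80+=17777
Total: 43500 → 42012; change = -1488; percentage change = -3.4%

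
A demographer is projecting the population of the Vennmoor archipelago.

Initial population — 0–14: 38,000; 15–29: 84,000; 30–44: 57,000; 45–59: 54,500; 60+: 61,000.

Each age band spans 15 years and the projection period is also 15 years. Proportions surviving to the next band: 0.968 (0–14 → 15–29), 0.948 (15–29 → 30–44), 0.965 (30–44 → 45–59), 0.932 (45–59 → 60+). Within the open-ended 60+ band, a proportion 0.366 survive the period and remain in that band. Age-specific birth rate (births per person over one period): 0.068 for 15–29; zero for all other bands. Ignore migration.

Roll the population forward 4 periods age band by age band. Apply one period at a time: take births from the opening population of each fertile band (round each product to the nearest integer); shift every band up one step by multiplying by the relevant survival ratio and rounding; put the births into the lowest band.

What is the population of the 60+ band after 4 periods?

68028

Period 1:
Births: 84000 * 0.068 = 5712
15–29: 38000 * 0.968 = 36784
30–44: 84000 * 0.948 = 79632
45–59: 57000 * 0.965 = 55005
60+: 54500 * 0.932 + 61000 * 0.366 = 50794 + 22326 = 73120
→ [5712, 36784, 79632, 55005, 73120]
Period 2:
Births: 36784 * 0.068 = 2501
15–29: 5712 * 0.968 = 5529
30–44: 36784 * 0.948 = 34871
45–59: 79632 * 0.965 = 76845
60+: 55005 * 0.932 + 73120 * 0.366 = 51265 + 26762 = 78027
→ [2501, 5529, 34871, 76845, 78027]
Period 3:
Births: 5529 * 0.068 = 376
15–29: 2501 * 0.968 = 2421
30–44: 5529 * 0.948 = 5241
45–59: 34871 * 0.965 = 33651
60+: 76845 * 0.932 + 78027 * 0.366 = 71620 + 28558 = 100178
→ [376, 2421, 5241, 33651, 100178]
Period 4:
Births: 2421 * 0.068 = 165
15–29: 376 * 0.968 = 364
30–44: 2421 * 0.948 = 2295
45–59: 5241 * 0.965 = 5058
60+: 33651 * 0.932 + 100178 * 0.366 = 31363 + 36665 = 68028
→ [165, 364, 2295, 5058, 68028]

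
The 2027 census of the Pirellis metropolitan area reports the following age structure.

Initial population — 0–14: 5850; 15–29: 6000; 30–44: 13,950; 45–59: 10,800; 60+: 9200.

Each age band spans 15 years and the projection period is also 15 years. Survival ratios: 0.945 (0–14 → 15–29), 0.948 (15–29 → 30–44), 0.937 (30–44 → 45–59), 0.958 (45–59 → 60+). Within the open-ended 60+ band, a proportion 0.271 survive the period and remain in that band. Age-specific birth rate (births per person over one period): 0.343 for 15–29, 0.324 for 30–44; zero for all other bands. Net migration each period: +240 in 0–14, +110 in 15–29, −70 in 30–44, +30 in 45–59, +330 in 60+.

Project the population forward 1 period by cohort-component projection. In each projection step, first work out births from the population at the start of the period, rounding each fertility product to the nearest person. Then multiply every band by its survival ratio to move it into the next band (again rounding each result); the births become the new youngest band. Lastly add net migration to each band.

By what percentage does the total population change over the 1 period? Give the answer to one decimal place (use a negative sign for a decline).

— Period 1 —
Births: 6000 * 0.343 = 2058, 13950 * 0.324 = 4520 ⇒ total 6578
15–29: 5850 * 0.945 = 5528
30–44: 6000 * 0.948 = 5688
45–59: 13950 * 0.937 = 13071
60+: 10800 * 0.958 + 9200 * 0.271 = 10346 + 2493 = 12839
Net migration: 0–14 + 240 → 6818; 15–29 + 110 → 5638; 30–44 − 70 → 5618; 45–59 + 30 → 13101; 60+ + 330 → 13169
End of period: [6818, 5638, 5618, 13101, 13169]
Total: 45800 → 44344; change = -1456; percentage change = -3.2%

-3.2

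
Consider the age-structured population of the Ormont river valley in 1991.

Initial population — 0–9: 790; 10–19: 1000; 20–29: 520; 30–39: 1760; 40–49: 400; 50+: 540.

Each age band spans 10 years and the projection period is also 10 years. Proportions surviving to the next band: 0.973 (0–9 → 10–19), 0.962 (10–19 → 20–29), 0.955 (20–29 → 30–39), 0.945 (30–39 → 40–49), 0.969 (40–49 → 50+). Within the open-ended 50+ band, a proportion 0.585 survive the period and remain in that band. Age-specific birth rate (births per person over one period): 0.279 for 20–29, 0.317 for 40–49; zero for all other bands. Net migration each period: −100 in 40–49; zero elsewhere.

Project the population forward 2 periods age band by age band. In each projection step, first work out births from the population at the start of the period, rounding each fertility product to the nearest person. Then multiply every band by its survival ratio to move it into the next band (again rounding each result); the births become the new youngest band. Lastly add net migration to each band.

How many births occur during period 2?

(Bands numbered youngest = 1 to oldest = 6.)
After projecting period 1:
Births: 520 * 0.279 = 145, 400 * 0.317 = 127 ⇒ total 272
Band 2: 790 * 0.973 = 769
Band 3: 1000 * 0.962 = 962
Band 4: 520 * 0.955 = 497
Band 5: 1760 * 0.945 = 1663
Band 6: 400 * 0.969 + 540 * 0.585 = 388 + 316 = 704
Net migration: Band 5 − 100 → 1563
Giving 272 / 769 / 962 / 497 / 1563 / 704.
After projecting period 2:
Births: 962 * 0.279 = 268, 1563 * 0.317 = 495 ⇒ total 763
Band 2: 272 * 0.973 = 265
Band 3: 769 * 0.962 = 740
Band 4: 962 * 0.955 = 919
Band 5: 497 * 0.945 = 470
Band 6: 1563 * 0.969 + 704 * 0.585 = 1515 + 412 = 1927
Net migration: Band 5 − 100 → 370
Giving 763 / 265 / 740 / 919 / 370 / 1927.

763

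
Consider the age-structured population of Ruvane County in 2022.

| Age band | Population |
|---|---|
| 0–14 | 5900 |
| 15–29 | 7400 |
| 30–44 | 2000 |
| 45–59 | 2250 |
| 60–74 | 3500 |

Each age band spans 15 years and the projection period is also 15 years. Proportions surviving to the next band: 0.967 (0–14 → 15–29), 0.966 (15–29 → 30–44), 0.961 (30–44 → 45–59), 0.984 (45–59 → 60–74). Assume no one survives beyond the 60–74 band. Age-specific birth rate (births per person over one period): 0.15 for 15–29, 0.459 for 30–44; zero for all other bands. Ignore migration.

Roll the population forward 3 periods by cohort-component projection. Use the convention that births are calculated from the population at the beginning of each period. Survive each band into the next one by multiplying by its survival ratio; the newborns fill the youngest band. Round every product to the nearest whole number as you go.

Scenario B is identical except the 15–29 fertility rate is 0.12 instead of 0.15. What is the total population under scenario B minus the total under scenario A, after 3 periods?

After projecting period 1:
Births: 7400 × 0.15 = 1110, 2000 × 0.459 = 918 — total 2028
15–29: 5900 × 0.967 = 5705
30–44: 7400 × 0.966 = 7148
45–59: 2000 × 0.961 = 1922
60–74: 2250 × 0.984 = 2214
Giving 2028 / 5705 / 7148 / 1922 / 2214.
After projecting period 2:
Births: 5705 × 0.15 = 856, 7148 × 0.459 = 3281 — total 4137
15–29: 2028 × 0.967 = 1961
30–44: 5705 × 0.966 = 5511
45–59: 7148 × 0.961 = 6869
60–74: 1922 × 0.984 = 1891
Giving 4137 / 1961 / 5511 / 6869 / 1891.
After projecting period 3:
Births: 1961 × 0.15 = 294, 5511 × 0.459 = 2530 — total 2824
15–29: 4137 × 0.967 = 4000
30–44: 1961 × 0.966 = 1894
45–59: 5511 × 0.961 = 5296
60–74: 6869 × 0.984 = 6759
Giving 2824 / 4000 / 1894 / 5296 / 6759.
Scenario A total after 3 periods: 20773
Scenario B projection —
After projecting period 1:
Births: 7400 × 0.12 = 888, 2000 × 0.459 = 918 — total 1806
15–29: 5900 × 0.967 = 5705
30–44: 7400 × 0.966 = 7148
45–59: 2000 × 0.961 = 1922
60–74: 2250 × 0.984 = 2214
Giving 1806 / 5705 / 7148 / 1922 / 2214.
After projecting period 2:
Births: 5705 × 0.12 = 685, 7148 × 0.459 = 3281 — total 3966
15–29: 1806 × 0.967 = 1746
30–44: 5705 × 0.966 = 5511
45–59: 7148 × 0.961 = 6869
60–74: 1922 × 0.984 = 1891
Giving 3966 / 1746 / 5511 / 6869 / 1891.
After projecting period 3:
Births: 1746 × 0.12 = 210, 5511 × 0.459 = 2530 — total 2740
15–29: 3966 × 0.967 = 3835
30–44: 1746 × 0.966 = 1687
45–59: 5511 × 0.961 = 5296
60–74: 6869 × 0.984 = 6759
Giving 2740 / 3835 / 1687 / 5296 / 6759.
Scenario B total after 3 periods: 20317
Difference B − A = 20317 − 20773 = -456

-456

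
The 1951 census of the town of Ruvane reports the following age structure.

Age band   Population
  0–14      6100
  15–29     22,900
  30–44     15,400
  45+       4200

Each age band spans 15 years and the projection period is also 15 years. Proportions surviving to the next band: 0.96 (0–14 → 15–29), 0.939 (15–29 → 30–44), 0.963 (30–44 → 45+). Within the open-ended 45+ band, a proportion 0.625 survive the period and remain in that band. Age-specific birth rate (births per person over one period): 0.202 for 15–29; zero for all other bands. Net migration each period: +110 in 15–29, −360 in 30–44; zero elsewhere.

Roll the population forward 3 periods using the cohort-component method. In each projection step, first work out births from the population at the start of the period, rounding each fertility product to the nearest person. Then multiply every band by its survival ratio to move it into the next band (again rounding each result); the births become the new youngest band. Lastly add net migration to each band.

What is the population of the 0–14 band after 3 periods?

(Groups numbered youngest = 1 to oldest = 4.)
After projecting period 1:
Births: 22900 × 0.202 = 4626
Group 2: 6100 × 0.96 = 5856
Group 3: 22900 × 0.939 = 21503
Group 4: 15400 × 0.963 + 4200 × 0.625 = 14830 + 2625 = 17455
Net migration: Group 2 + 110 → 5966; Group 3 − 360 → 21143
→ [4626, 5966, 21143, 17455]
After projecting period 2:
Births: 5966 × 0.202 = 1205
Group 2: 4626 × 0.96 = 4441
Group 3: 5966 × 0.939 = 5602
Group 4: 21143 × 0.963 + 17455 × 0.625 = 20361 + 10909 = 31270
Net migration: Group 2 + 110 → 4551; Group 3 − 360 → 5242
→ [1205, 4551, 5242, 31270]
After projecting period 3:
Births: 4551 × 0.202 = 919
Group 2: 1205 × 0.96 = 1157
Group 3: 4551 × 0.939 = 4273
Group 4: 5242 × 0.963 + 31270 × 0.625 = 5048 + 19544 = 24592
Net migration: Group 2 + 110 → 1267; Group 3 − 360 → 3913
→ [919, 1267, 3913, 24592]

919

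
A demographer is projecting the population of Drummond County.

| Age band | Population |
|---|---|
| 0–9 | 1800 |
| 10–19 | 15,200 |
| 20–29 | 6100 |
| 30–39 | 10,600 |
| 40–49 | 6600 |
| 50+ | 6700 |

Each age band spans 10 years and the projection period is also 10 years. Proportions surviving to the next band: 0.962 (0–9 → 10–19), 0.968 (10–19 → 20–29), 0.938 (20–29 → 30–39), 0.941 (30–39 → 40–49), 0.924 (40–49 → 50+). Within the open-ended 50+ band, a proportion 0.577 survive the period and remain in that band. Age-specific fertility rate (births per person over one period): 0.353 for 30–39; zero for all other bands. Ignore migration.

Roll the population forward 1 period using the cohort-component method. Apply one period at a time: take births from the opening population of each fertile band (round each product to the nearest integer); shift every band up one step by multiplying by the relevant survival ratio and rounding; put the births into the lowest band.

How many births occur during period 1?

Period 1:
Births: 10600 × 0.353 = 3742
10–19: 1800 × 0.962 = 1732
20–29: 15200 × 0.968 = 14714
30–39: 6100 × 0.938 = 5722
40–49: 10600 × 0.941 = 9975
50+: 6600 × 0.924 + 6700 × 0.577 = 6098 + 3866 = 9964
→ [3742, 1732, 14714, 5722, 9975, 9964]

3742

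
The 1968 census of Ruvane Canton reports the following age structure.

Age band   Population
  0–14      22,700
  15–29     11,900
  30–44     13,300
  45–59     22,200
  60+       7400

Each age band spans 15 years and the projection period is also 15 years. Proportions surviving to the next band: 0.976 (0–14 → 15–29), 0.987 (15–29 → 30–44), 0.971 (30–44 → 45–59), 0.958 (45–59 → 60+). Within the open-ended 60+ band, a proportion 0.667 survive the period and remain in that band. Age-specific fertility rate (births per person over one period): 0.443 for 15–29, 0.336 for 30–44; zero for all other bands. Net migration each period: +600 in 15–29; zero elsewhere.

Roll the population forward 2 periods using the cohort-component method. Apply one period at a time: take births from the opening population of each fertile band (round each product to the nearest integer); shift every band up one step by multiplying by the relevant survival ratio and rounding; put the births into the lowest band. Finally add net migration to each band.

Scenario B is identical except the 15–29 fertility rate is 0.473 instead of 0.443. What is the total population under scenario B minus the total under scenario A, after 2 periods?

Numbering the groups 1..5 from youngest to oldest:
After projecting period 1:
Births: 11900 × 0.443 = 5272  |  13300 × 0.336 = 4469 ⇒ total 9741
Group 2: 22700 × 0.976 = 22155
Group 3: 11900 × 0.987 = 11745
Group 4: 13300 × 0.971 = 12914
Group 5: 22200 × 0.958 + 7400 × 0.667 = 21268 + 4936 = 26204
Net migration: Group 2 + 600 → 22755
End of period: [9741, 22755, 11745, 12914, 26204]
After projecting period 2:
Births: 22755 × 0.443 = 10080  |  11745 × 0.336 = 3946 ⇒ total 14026
Group 2: 9741 × 0.976 = 9507
Group 3: 22755 × 0.987 = 22459
Group 4: 11745 × 0.971 = 11404
Group 5: 12914 × 0.958 + 26204 × 0.667 = 12372 + 17478 = 29850
Net migration: Group 2 + 600 → 10107
End of period: [14026, 10107, 22459, 11404, 29850]
Scenario A total after 2 periods: 87846
Scenario B projection —
After projecting period 1:
Births: 11900 × 0.473 = 5629  |  13300 × 0.336 = 4469 ⇒ total 10098
Group 2: 22700 × 0.976 = 22155
Group 3: 11900 × 0.987 = 11745
Group 4: 13300 × 0.971 = 12914
Group 5: 22200 × 0.958 + 7400 × 0.667 = 21268 + 4936 = 26204
Net migration: Group 2 + 600 → 22755
End of period: [10098, 22755, 11745, 12914, 26204]
After projecting period 2:
Births: 22755 × 0.473 = 10763  |  11745 × 0.336 = 3946 ⇒ total 14709
Group 2: 10098 × 0.976 = 9856
Group 3: 22755 × 0.987 = 22459
Group 4: 11745 × 0.971 = 11404
Group 5: 12914 × 0.958 + 26204 × 0.667 = 12372 + 17478 = 29850
Net migration: Group 2 + 600 → 10456
End of period: [14709, 10456, 22459, 11404, 29850]
Scenario B total after 2 periods: 88878
Difference B − A = 88878 − 87846 = 1032

1032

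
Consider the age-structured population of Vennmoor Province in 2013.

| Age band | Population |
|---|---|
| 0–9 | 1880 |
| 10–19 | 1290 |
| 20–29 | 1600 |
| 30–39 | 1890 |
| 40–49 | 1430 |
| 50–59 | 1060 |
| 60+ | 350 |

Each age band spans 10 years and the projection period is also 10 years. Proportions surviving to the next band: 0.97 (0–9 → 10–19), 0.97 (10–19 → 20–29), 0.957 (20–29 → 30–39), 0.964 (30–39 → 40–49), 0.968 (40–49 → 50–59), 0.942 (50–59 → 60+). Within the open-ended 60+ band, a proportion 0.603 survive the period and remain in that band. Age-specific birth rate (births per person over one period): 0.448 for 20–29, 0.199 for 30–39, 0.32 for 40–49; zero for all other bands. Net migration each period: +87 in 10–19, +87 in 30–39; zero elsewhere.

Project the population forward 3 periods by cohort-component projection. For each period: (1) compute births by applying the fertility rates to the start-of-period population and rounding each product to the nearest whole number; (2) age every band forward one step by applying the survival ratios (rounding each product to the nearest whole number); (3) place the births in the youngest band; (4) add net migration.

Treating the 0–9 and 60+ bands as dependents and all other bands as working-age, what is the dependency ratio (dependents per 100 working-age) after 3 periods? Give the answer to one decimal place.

58.4

Let band 1 be 0–9 through band 7 = 60+.
Period 1:
Births: 1600 × 0.448 = 717 ; 1890 × 0.199 = 376 ; 1430 × 0.32 = 458 ⇒ total 1551
Band 2: 1880 × 0.97 = 1824
Band 3: 1290 × 0.97 = 1251
Band 4: 1600 × 0.957 = 1531
Band 5: 1890 × 0.964 = 1822
Band 6: 1430 × 0.968 = 1384
Band 7: 1060 × 0.942 + 350 × 0.603 = 999 + 211 = 1210
Net migration: Band 2 + 87 → 1911; Band 4 + 87 → 1618
End of period: [1551, 1911, 1251, 1618, 1822, 1384, 1210]
Period 2:
Births: 1251 × 0.448 = 560 ; 1618 × 0.199 = 322 ; 1822 × 0.32 = 583 ⇒ total 1465
Band 2: 1551 × 0.97 = 1504
Band 3: 1911 × 0.97 = 1854
Band 4: 1251 × 0.957 = 1197
Band 5: 1618 × 0.964 = 1560
Band 6: 1822 × 0.968 = 1764
Band 7: 1384 × 0.942 + 1210 × 0.603 = 1304 + 730 = 2034
Net migration: Band 2 + 87 → 1591; Band 4 + 87 → 1284
End of period: [1465, 1591, 1854, 1284, 1560, 1764, 2034]
Period 3:
Births: 1854 × 0.448 = 831 ; 1284 × 0.199 = 256 ; 1560 × 0.32 = 499 ⇒ total 1586
Band 2: 1465 × 0.97 = 1421
Band 3: 1591 × 0.97 = 1543
Band 4: 1854 × 0.957 = 1774
Band 5: 1284 × 0.964 = 1238
Band 6: 1560 × 0.968 = 1510
Band 7: 1764 × 0.942 + 2034 × 0.603 = 1662 + 1227 = 2889
Net migration: Band 2 + 87 → 1508; Band 4 + 87 → 1861
End of period: [1586, 1508, 1543, 1861, 1238, 1510, 2889]
Dependents (band 0–9 + band 60+) = 1586 + 2889 = 4475; working-age = 7660; ratio = 4475/7660 × 100 = 58.4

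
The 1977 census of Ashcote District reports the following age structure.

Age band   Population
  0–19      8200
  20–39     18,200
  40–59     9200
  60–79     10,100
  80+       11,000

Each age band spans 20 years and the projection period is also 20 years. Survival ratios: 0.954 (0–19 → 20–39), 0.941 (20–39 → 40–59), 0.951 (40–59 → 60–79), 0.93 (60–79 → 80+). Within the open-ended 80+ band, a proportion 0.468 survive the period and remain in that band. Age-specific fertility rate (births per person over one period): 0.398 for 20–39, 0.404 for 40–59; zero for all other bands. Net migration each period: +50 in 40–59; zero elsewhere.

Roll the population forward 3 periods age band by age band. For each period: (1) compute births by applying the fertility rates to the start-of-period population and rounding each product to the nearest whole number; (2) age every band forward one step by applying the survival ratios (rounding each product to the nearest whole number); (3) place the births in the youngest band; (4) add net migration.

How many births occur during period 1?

Call the bands 1 to 5, youngest first.
— Period 1 —
Births: 18200 * 0.398 = 7244 ; 9200 * 0.404 = 3717 → total 10961
Band 2: 8200 * 0.954 = 7823
Band 3: 18200 * 0.941 = 17126
Band 4: 9200 * 0.951 = 8749
Band 5: 10100 * 0.93 + 11000 * 0.468 = 9393 + 5148 = 14541
Net migration: Band 3 + 50 → 17176
→ [10961, 7823, 17176, 8749, 14541]

10961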